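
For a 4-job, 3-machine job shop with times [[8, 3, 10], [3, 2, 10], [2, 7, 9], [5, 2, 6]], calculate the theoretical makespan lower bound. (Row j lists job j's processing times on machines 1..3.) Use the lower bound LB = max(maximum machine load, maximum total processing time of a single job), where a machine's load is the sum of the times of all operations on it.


Machine loads:
  Machine 1: 8 + 3 + 2 + 5 = 18
  Machine 2: 3 + 2 + 7 + 2 = 14
  Machine 3: 10 + 10 + 9 + 6 = 35
Max machine load = 35
Job totals:
  Job 1: 21
  Job 2: 15
  Job 3: 18
  Job 4: 13
Max job total = 21
Lower bound = max(35, 21) = 35

35


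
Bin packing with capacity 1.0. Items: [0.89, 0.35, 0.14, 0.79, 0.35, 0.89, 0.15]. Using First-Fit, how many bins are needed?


Place items sequentially using First-Fit:
  Item 0.89 -> new Bin 1
  Item 0.35 -> new Bin 2
  Item 0.14 -> Bin 2 (now 0.49)
  Item 0.79 -> new Bin 3
  Item 0.35 -> Bin 2 (now 0.84)
  Item 0.89 -> new Bin 4
  Item 0.15 -> Bin 2 (now 0.99)
Total bins used = 4

4


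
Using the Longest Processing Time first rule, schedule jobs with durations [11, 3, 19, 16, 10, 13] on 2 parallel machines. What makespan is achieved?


Sort jobs in decreasing order (LPT): [19, 16, 13, 11, 10, 3]
Assign each job to the least loaded machine:
  Machine 1: jobs [19, 11, 3], load = 33
  Machine 2: jobs [16, 13, 10], load = 39
Makespan = max load = 39

39


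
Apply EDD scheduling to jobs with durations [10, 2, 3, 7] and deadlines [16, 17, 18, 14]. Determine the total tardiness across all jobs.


Sort by due date (EDD order): [(7, 14), (10, 16), (2, 17), (3, 18)]
Compute completion times and tardiness:
  Job 1: p=7, d=14, C=7, tardiness=max(0,7-14)=0
  Job 2: p=10, d=16, C=17, tardiness=max(0,17-16)=1
  Job 3: p=2, d=17, C=19, tardiness=max(0,19-17)=2
  Job 4: p=3, d=18, C=22, tardiness=max(0,22-18)=4
Total tardiness = 7

7


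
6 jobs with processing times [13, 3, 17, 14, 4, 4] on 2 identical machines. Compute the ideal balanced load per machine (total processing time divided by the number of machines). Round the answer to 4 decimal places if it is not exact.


Total processing time = 13 + 3 + 17 + 14 + 4 + 4 = 55
Number of machines = 2
Ideal balanced load = 55 / 2 = 27.5

27.5


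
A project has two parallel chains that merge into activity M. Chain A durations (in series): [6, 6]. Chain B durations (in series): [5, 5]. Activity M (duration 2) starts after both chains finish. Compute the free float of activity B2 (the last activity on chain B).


ES(B2) = sum of predecessors on chain B = 5
EF(B2) = ES + duration = 5 + 5 = 10
Successor of B2 is M. ES(M) = max(sum(A), sum(B)) = max(12, 10) = 12
Free float = ES(successor) - EF(current) = 12 - 10 = 2

2


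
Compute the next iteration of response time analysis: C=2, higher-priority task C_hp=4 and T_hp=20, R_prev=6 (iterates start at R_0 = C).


R_next = C + ceil(R_prev / T_hp) * C_hp
ceil(6 / 20) = ceil(0.3) = 1
Interference = 1 * 4 = 4
R_next = 2 + 4 = 6
R_next = R_prev, so the iteration has converged (response time = 6).

6


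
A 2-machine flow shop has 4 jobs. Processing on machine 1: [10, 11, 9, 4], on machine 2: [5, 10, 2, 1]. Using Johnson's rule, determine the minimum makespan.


Apply Johnson's rule:
  Group 1 (a <= b): []
  Group 2 (a > b): [(2, 11, 10), (1, 10, 5), (3, 9, 2), (4, 4, 1)]
Optimal job order: [2, 1, 3, 4]
Schedule:
  Job 2: M1 done at 11, M2 done at 21
  Job 1: M1 done at 21, M2 done at 26
  Job 3: M1 done at 30, M2 done at 32
  Job 4: M1 done at 34, M2 done at 35
Makespan = 35

35


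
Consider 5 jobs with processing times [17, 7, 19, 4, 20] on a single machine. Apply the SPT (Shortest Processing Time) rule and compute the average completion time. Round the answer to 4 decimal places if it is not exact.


Sort jobs by processing time (SPT order): [4, 7, 17, 19, 20]
Compute completion times sequentially:
  Job 1: processing = 4, completes at 4
  Job 2: processing = 7, completes at 11
  Job 3: processing = 17, completes at 28
  Job 4: processing = 19, completes at 47
  Job 5: processing = 20, completes at 67
Sum of completion times = 157
Average completion time = 157/5 = 31.4

31.4


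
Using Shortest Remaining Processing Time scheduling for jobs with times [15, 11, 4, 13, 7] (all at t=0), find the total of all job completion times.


Since all jobs arrive at t=0, SRPT equals SPT ordering.
SPT order: [4, 7, 11, 13, 15]
Completion times:
  Job 1: p=4, C=4
  Job 2: p=7, C=11
  Job 3: p=11, C=22
  Job 4: p=13, C=35
  Job 5: p=15, C=50
Total completion time = 4 + 11 + 22 + 35 + 50 = 122

122


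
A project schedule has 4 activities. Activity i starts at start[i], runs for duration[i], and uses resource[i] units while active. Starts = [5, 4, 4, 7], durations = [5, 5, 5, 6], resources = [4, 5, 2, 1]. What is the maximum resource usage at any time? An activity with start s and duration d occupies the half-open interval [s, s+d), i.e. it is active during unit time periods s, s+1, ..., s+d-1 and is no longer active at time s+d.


Each activity i is active on [start_i, start_i + duration_i).
Compute total resource usage per time slot:
  t=0: active resources = [], total = 0
  t=1: active resources = [], total = 0
  t=2: active resources = [], total = 0
  t=3: active resources = [], total = 0
  t=4: active resources = [5, 2], total = 7
  t=5: active resources = [4, 5, 2], total = 11
  t=6: active resources = [4, 5, 2], total = 11
  t=7: active resources = [4, 5, 2, 1], total = 12
  t=8: active resources = [4, 5, 2, 1], total = 12
  t=9: active resources = [4, 1], total = 5
  t=10: active resources = [1], total = 1
  t=11: active resources = [1], total = 1
  t=12: active resources = [1], total = 1
Peak resource demand = 12

12


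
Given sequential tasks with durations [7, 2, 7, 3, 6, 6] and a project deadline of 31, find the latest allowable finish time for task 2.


LF(activity 2) = deadline - sum of successor durations
Successors: activities 3 through 6 with durations [7, 3, 6, 6]
Sum of successor durations = 22
LF = 31 - 22 = 9

9


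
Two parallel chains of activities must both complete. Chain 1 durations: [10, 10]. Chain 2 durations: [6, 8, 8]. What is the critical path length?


Path A total = 10 + 10 = 20
Path B total = 6 + 8 + 8 = 22
Critical path = longest path = max(20, 22) = 22

22


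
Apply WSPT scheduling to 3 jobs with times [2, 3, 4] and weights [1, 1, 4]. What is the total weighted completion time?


Compute p/w ratios and sort ascending (WSPT): [(4, 4), (2, 1), (3, 1)]
Compute weighted completion times:
  Job (p=4,w=4): C=4, w*C=4*4=16
  Job (p=2,w=1): C=6, w*C=1*6=6
  Job (p=3,w=1): C=9, w*C=1*9=9
Total weighted completion time = 31

31


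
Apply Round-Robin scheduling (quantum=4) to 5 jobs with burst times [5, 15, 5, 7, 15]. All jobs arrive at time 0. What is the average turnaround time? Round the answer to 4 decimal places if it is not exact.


Time quantum = 4
Execution trace:
  J1 runs 4 units, time = 4
  J2 runs 4 units, time = 8
  J3 runs 4 units, time = 12
  J4 runs 4 units, time = 16
  J5 runs 4 units, time = 20
  J1 runs 1 units, time = 21
  J2 runs 4 units, time = 25
  J3 runs 1 units, time = 26
  J4 runs 3 units, time = 29
  J5 runs 4 units, time = 33
  J2 runs 4 units, time = 37
  J5 runs 4 units, time = 41
  J2 runs 3 units, time = 44
  J5 runs 3 units, time = 47
Finish times: [21, 44, 26, 29, 47]
Average turnaround = 167/5 = 33.4

33.4


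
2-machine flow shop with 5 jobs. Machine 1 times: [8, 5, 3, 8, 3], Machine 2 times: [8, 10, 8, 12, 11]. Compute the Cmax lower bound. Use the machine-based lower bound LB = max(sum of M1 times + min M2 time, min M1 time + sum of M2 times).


LB1 = sum(M1 times) + min(M2 times) = 27 + 8 = 35
LB2 = min(M1 times) + sum(M2 times) = 3 + 49 = 52
Lower bound = max(LB1, LB2) = max(35, 52) = 52

52


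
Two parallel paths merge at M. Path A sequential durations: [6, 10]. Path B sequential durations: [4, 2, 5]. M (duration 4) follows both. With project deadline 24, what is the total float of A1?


Forward pass: ES(A1) = sum of predecessors on chain A = 0
EF = ES + duration = 0 + 6 = 6
Backward pass: LF(M) = deadline = 24; LS(M) = 24 - 4 = 20
LF(A1) = LS(M) - sum(successors on chain A) = 20 - 10 = 10
LS = LF - duration = 10 - 6 = 4
Total float = LS - ES = 4 - 0 = 4

4


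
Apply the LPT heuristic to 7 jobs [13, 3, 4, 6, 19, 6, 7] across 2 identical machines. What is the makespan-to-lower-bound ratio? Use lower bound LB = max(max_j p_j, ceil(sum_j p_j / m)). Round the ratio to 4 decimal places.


LPT order: [19, 13, 7, 6, 6, 4, 3]
Machine loads after assignment: [29, 29]
LPT makespan = 29
Lower bound = max(max_job, ceil(total/2)) = max(19, 29) = 29
Ratio = 29 / 29 = 1.0

1.0


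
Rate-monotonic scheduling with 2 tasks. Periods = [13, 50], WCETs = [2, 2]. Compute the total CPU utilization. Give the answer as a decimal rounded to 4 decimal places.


Compute individual utilizations (exact fractions):
  Task 1: C/T = 2/13 (approx. 0.1538)
  Task 2: C/T = 2/50 = 1/25 (approx. 0.04)
Total utilization U = 2/13 + 1/25 = 63/325
Rounded to 4 decimal places: U = 0.1938
RM (Liu & Layland) bound for 2 tasks = 0.828427; compare with U = 63/325 (approx. 0.193846)
U <= bound, so schedulable by RM sufficient condition.

0.1938


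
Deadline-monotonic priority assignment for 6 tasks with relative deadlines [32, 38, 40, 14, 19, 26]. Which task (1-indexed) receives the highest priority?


Sort tasks by relative deadline (ascending):
  Task 4: deadline = 14
  Task 5: deadline = 19
  Task 6: deadline = 26
  Task 1: deadline = 32
  Task 2: deadline = 38
  Task 3: deadline = 40
Priority order (highest first): [4, 5, 6, 1, 2, 3]
Highest priority task = 4

4


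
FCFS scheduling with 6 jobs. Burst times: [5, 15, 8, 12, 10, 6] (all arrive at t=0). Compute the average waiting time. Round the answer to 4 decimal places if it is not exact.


FCFS order (as given): [5, 15, 8, 12, 10, 6]
Waiting times:
  Job 1: wait = 0
  Job 2: wait = 5
  Job 3: wait = 20
  Job 4: wait = 28
  Job 5: wait = 40
  Job 6: wait = 50
Sum of waiting times = 143
Average waiting time = 143/6 = 23.8333

23.8333


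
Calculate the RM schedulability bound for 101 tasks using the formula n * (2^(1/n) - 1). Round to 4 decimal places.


Compute 2^(1/101) = 1.0068864466
Subtract 1: 1.0068864466 - 1 = 0.0068864466
Multiply by n: 101 * 0.0068864466 = 0.6955311066
Round to 4 dp: 0.6955

0.6955


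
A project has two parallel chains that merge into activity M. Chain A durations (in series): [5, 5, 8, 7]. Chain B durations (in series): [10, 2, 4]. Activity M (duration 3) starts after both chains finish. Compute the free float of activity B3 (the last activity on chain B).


ES(B3) = sum of predecessors on chain B = 12
EF(B3) = ES + duration = 12 + 4 = 16
Successor of B3 is M. ES(M) = max(sum(A), sum(B)) = max(25, 16) = 25
Free float = ES(successor) - EF(current) = 25 - 16 = 9

9


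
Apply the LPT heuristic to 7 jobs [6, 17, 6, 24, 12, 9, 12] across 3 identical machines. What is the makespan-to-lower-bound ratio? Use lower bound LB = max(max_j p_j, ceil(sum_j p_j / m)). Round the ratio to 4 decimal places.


LPT order: [24, 17, 12, 12, 9, 6, 6]
Machine loads after assignment: [30, 26, 30]
LPT makespan = 30
Lower bound = max(max_job, ceil(total/3)) = max(24, 29) = 29
Ratio = 30 / 29 = 1.0345

1.0345


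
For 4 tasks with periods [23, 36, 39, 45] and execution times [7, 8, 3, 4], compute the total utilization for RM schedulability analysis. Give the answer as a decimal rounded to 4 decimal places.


Compute individual utilizations (exact fractions):
  Task 1: C/T = 7/23 (approx. 0.3043)
  Task 2: C/T = 8/36 = 2/9 (approx. 0.2222)
  Task 3: C/T = 3/39 = 1/13 (approx. 0.0769)
  Task 4: C/T = 4/45 (approx. 0.0889)
Total utilization U = 7/23 + 2/9 + 1/13 + 4/45 = 9316/13455
Rounded to 4 decimal places: U = 0.6924
RM (Liu & Layland) bound for 4 tasks = 0.756828; compare with U = 9316/13455 (approx. 0.692382)
U <= bound, so schedulable by RM sufficient condition.

0.6924


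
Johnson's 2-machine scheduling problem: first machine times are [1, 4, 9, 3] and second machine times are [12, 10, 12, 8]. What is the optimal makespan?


Apply Johnson's rule:
  Group 1 (a <= b): [(1, 1, 12), (4, 3, 8), (2, 4, 10), (3, 9, 12)]
  Group 2 (a > b): []
Optimal job order: [1, 4, 2, 3]
Schedule:
  Job 1: M1 done at 1, M2 done at 13
  Job 4: M1 done at 4, M2 done at 21
  Job 2: M1 done at 8, M2 done at 31
  Job 3: M1 done at 17, M2 done at 43
Makespan = 43

43


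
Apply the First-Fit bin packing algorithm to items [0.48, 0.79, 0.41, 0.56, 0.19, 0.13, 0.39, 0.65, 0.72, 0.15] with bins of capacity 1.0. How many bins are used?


Place items sequentially using First-Fit:
  Item 0.48 -> new Bin 1
  Item 0.79 -> new Bin 2
  Item 0.41 -> Bin 1 (now 0.89)
  Item 0.56 -> new Bin 3
  Item 0.19 -> Bin 2 (now 0.98)
  Item 0.13 -> Bin 3 (now 0.69)
  Item 0.39 -> new Bin 4
  Item 0.65 -> new Bin 5
  Item 0.72 -> new Bin 6
  Item 0.15 -> Bin 3 (now 0.84)
Total bins used = 6

6


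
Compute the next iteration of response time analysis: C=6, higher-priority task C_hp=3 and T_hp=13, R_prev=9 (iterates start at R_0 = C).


R_next = C + ceil(R_prev / T_hp) * C_hp
ceil(9 / 13) = ceil(0.6923) = 1
Interference = 1 * 3 = 3
R_next = 6 + 3 = 9
R_next = R_prev, so the iteration has converged (response time = 9).

9


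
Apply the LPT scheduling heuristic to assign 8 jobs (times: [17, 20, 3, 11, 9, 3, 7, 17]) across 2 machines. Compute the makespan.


Sort jobs in decreasing order (LPT): [20, 17, 17, 11, 9, 7, 3, 3]
Assign each job to the least loaded machine:
  Machine 1: jobs [20, 11, 9, 3], load = 43
  Machine 2: jobs [17, 17, 7, 3], load = 44
Makespan = max load = 44

44


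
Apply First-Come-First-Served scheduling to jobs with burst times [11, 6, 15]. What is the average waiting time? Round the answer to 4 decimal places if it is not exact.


FCFS order (as given): [11, 6, 15]
Waiting times:
  Job 1: wait = 0
  Job 2: wait = 11
  Job 3: wait = 17
Sum of waiting times = 28
Average waiting time = 28/3 = 9.3333

9.3333


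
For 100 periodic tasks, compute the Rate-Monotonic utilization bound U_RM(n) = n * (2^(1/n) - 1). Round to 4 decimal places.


Compute 2^(1/100) = 1.0069555501
Subtract 1: 1.0069555501 - 1 = 0.0069555501
Multiply by n: 100 * 0.0069555501 = 0.6955550100
Round to 4 dp: 0.6956

0.6956


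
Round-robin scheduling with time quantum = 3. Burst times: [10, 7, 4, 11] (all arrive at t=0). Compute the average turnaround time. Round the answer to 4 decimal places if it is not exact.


Time quantum = 3
Execution trace:
  J1 runs 3 units, time = 3
  J2 runs 3 units, time = 6
  J3 runs 3 units, time = 9
  J4 runs 3 units, time = 12
  J1 runs 3 units, time = 15
  J2 runs 3 units, time = 18
  J3 runs 1 units, time = 19
  J4 runs 3 units, time = 22
  J1 runs 3 units, time = 25
  J2 runs 1 units, time = 26
  J4 runs 3 units, time = 29
  J1 runs 1 units, time = 30
  J4 runs 2 units, time = 32
Finish times: [30, 26, 19, 32]
Average turnaround = 107/4 = 26.75

26.75


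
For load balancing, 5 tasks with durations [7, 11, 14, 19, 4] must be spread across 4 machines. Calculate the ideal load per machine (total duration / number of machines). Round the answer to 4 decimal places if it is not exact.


Total processing time = 7 + 11 + 14 + 19 + 4 = 55
Number of machines = 4
Ideal balanced load = 55 / 4 = 13.75

13.75


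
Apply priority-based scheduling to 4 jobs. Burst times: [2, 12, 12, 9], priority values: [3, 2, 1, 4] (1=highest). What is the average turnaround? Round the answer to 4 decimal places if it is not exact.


Sort by priority (ascending = highest first):
Order: [(1, 12), (2, 12), (3, 2), (4, 9)]
Completion times:
  Priority 1, burst=12, C=12
  Priority 2, burst=12, C=24
  Priority 3, burst=2, C=26
  Priority 4, burst=9, C=35
Average turnaround = 97/4 = 24.25

24.25


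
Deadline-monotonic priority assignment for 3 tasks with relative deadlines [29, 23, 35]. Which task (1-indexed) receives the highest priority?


Sort tasks by relative deadline (ascending):
  Task 2: deadline = 23
  Task 1: deadline = 29
  Task 3: deadline = 35
Priority order (highest first): [2, 1, 3]
Highest priority task = 2

2


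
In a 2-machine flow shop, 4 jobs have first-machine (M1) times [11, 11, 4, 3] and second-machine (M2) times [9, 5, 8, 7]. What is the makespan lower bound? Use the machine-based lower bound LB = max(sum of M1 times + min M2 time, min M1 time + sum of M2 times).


LB1 = sum(M1 times) + min(M2 times) = 29 + 5 = 34
LB2 = min(M1 times) + sum(M2 times) = 3 + 29 = 32
Lower bound = max(LB1, LB2) = max(34, 32) = 34

34


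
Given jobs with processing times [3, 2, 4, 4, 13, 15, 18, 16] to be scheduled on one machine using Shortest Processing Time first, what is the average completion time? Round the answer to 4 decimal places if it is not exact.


Sort jobs by processing time (SPT order): [2, 3, 4, 4, 13, 15, 16, 18]
Compute completion times sequentially:
  Job 1: processing = 2, completes at 2
  Job 2: processing = 3, completes at 5
  Job 3: processing = 4, completes at 9
  Job 4: processing = 4, completes at 13
  Job 5: processing = 13, completes at 26
  Job 6: processing = 15, completes at 41
  Job 7: processing = 16, completes at 57
  Job 8: processing = 18, completes at 75
Sum of completion times = 228
Average completion time = 228/8 = 28.5

28.5


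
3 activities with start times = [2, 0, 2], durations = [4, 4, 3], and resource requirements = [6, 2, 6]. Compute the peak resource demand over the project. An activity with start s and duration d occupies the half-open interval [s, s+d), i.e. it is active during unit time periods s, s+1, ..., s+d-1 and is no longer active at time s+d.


Each activity i is active on [start_i, start_i + duration_i).
Compute total resource usage per time slot:
  t=0: active resources = [2], total = 2
  t=1: active resources = [2], total = 2
  t=2: active resources = [6, 2, 6], total = 14
  t=3: active resources = [6, 2, 6], total = 14
  t=4: active resources = [6, 6], total = 12
  t=5: active resources = [6], total = 6
Peak resource demand = 14

14


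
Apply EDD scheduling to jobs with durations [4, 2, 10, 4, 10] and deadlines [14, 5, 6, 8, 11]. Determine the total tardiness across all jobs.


Sort by due date (EDD order): [(2, 5), (10, 6), (4, 8), (10, 11), (4, 14)]
Compute completion times and tardiness:
  Job 1: p=2, d=5, C=2, tardiness=max(0,2-5)=0
  Job 2: p=10, d=6, C=12, tardiness=max(0,12-6)=6
  Job 3: p=4, d=8, C=16, tardiness=max(0,16-8)=8
  Job 4: p=10, d=11, C=26, tardiness=max(0,26-11)=15
  Job 5: p=4, d=14, C=30, tardiness=max(0,30-14)=16
Total tardiness = 45

45


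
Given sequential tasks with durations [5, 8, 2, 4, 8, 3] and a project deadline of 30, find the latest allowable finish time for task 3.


LF(activity 3) = deadline - sum of successor durations
Successors: activities 4 through 6 with durations [4, 8, 3]
Sum of successor durations = 15
LF = 30 - 15 = 15

15


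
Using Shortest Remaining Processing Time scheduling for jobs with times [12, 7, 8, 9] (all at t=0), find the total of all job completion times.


Since all jobs arrive at t=0, SRPT equals SPT ordering.
SPT order: [7, 8, 9, 12]
Completion times:
  Job 1: p=7, C=7
  Job 2: p=8, C=15
  Job 3: p=9, C=24
  Job 4: p=12, C=36
Total completion time = 7 + 15 + 24 + 36 = 82

82


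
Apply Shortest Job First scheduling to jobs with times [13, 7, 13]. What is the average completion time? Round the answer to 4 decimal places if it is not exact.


SJF order (ascending): [7, 13, 13]
Completion times:
  Job 1: burst=7, C=7
  Job 2: burst=13, C=20
  Job 3: burst=13, C=33
Average completion = 60/3 = 20.0

20.0


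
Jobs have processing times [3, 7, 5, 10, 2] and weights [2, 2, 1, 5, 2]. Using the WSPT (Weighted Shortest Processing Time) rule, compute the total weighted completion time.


Compute p/w ratios and sort ascending (WSPT): [(2, 2), (3, 2), (10, 5), (7, 2), (5, 1)]
Compute weighted completion times:
  Job (p=2,w=2): C=2, w*C=2*2=4
  Job (p=3,w=2): C=5, w*C=2*5=10
  Job (p=10,w=5): C=15, w*C=5*15=75
  Job (p=7,w=2): C=22, w*C=2*22=44
  Job (p=5,w=1): C=27, w*C=1*27=27
Total weighted completion time = 160

160


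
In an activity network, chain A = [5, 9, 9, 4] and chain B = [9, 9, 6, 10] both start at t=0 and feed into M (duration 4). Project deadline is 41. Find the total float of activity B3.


Forward pass: ES(B3) = sum of predecessors on chain B = 18
EF = ES + duration = 18 + 6 = 24
Backward pass: LF(M) = deadline = 41; LS(M) = 41 - 4 = 37
LF(B3) = LS(M) - sum(successors on chain B) = 37 - 10 = 27
LS = LF - duration = 27 - 6 = 21
Total float = LS - ES = 21 - 18 = 3

3


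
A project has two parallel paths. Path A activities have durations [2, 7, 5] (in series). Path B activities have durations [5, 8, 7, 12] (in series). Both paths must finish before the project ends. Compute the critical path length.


Path A total = 2 + 7 + 5 = 14
Path B total = 5 + 8 + 7 + 12 = 32
Critical path = longest path = max(14, 32) = 32

32


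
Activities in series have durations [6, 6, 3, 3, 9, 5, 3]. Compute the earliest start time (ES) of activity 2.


Activity 2 starts after activities 1 through 1 complete.
Predecessor durations: [6]
ES = 6 = 6

6


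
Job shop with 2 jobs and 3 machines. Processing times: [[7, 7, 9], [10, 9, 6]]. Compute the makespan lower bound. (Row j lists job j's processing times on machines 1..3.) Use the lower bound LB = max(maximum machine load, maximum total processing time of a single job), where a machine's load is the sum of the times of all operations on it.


Machine loads:
  Machine 1: 7 + 10 = 17
  Machine 2: 7 + 9 = 16
  Machine 3: 9 + 6 = 15
Max machine load = 17
Job totals:
  Job 1: 23
  Job 2: 25
Max job total = 25
Lower bound = max(17, 25) = 25

25


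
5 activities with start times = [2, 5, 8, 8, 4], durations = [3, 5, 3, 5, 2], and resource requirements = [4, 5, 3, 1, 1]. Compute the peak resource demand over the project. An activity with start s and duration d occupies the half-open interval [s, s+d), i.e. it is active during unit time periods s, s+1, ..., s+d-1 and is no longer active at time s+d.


Each activity i is active on [start_i, start_i + duration_i).
Compute total resource usage per time slot:
  t=0: active resources = [], total = 0
  t=1: active resources = [], total = 0
  t=2: active resources = [4], total = 4
  t=3: active resources = [4], total = 4
  t=4: active resources = [4, 1], total = 5
  t=5: active resources = [5, 1], total = 6
  t=6: active resources = [5], total = 5
  t=7: active resources = [5], total = 5
  t=8: active resources = [5, 3, 1], total = 9
  t=9: active resources = [5, 3, 1], total = 9
  t=10: active resources = [3, 1], total = 4
  t=11: active resources = [1], total = 1
  t=12: active resources = [1], total = 1
Peak resource demand = 9

9


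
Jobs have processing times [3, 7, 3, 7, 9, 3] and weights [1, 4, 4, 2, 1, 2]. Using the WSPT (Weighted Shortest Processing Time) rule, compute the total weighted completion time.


Compute p/w ratios and sort ascending (WSPT): [(3, 4), (3, 2), (7, 4), (3, 1), (7, 2), (9, 1)]
Compute weighted completion times:
  Job (p=3,w=4): C=3, w*C=4*3=12
  Job (p=3,w=2): C=6, w*C=2*6=12
  Job (p=7,w=4): C=13, w*C=4*13=52
  Job (p=3,w=1): C=16, w*C=1*16=16
  Job (p=7,w=2): C=23, w*C=2*23=46
  Job (p=9,w=1): C=32, w*C=1*32=32
Total weighted completion time = 170

170


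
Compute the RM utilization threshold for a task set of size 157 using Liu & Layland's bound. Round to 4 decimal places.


Compute 2^(1/157) = 1.0044247104
Subtract 1: 1.0044247104 - 1 = 0.0044247104
Multiply by n: 157 * 0.0044247104 = 0.6946795328
Round to 4 dp: 0.6947

0.6947


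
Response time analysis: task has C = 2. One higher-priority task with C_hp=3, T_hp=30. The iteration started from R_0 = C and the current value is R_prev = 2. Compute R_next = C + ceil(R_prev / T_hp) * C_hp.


R_next = C + ceil(R_prev / T_hp) * C_hp
ceil(2 / 30) = ceil(0.0667) = 1
Interference = 1 * 3 = 3
R_next = 2 + 3 = 5

5


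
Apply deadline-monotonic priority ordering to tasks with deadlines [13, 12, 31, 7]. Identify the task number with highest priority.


Sort tasks by relative deadline (ascending):
  Task 4: deadline = 7
  Task 2: deadline = 12
  Task 1: deadline = 13
  Task 3: deadline = 31
Priority order (highest first): [4, 2, 1, 3]
Highest priority task = 4

4


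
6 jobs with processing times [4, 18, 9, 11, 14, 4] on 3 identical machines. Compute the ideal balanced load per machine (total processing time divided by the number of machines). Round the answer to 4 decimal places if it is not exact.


Total processing time = 4 + 18 + 9 + 11 + 14 + 4 = 60
Number of machines = 3
Ideal balanced load = 60 / 3 = 20.0

20.0


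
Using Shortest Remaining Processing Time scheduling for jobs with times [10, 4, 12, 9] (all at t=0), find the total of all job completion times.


Since all jobs arrive at t=0, SRPT equals SPT ordering.
SPT order: [4, 9, 10, 12]
Completion times:
  Job 1: p=4, C=4
  Job 2: p=9, C=13
  Job 3: p=10, C=23
  Job 4: p=12, C=35
Total completion time = 4 + 13 + 23 + 35 = 75

75


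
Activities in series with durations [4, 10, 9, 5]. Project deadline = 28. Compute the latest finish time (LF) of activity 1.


LF(activity 1) = deadline - sum of successor durations
Successors: activities 2 through 4 with durations [10, 9, 5]
Sum of successor durations = 24
LF = 28 - 24 = 4

4


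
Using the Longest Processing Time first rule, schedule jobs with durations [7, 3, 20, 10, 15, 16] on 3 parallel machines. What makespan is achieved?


Sort jobs in decreasing order (LPT): [20, 16, 15, 10, 7, 3]
Assign each job to the least loaded machine:
  Machine 1: jobs [20, 3], load = 23
  Machine 2: jobs [16, 7], load = 23
  Machine 3: jobs [15, 10], load = 25
Makespan = max load = 25

25


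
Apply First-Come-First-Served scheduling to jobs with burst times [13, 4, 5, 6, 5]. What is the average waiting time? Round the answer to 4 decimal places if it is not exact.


FCFS order (as given): [13, 4, 5, 6, 5]
Waiting times:
  Job 1: wait = 0
  Job 2: wait = 13
  Job 3: wait = 17
  Job 4: wait = 22
  Job 5: wait = 28
Sum of waiting times = 80
Average waiting time = 80/5 = 16.0

16.0


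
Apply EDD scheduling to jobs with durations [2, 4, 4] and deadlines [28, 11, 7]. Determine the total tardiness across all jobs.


Sort by due date (EDD order): [(4, 7), (4, 11), (2, 28)]
Compute completion times and tardiness:
  Job 1: p=4, d=7, C=4, tardiness=max(0,4-7)=0
  Job 2: p=4, d=11, C=8, tardiness=max(0,8-11)=0
  Job 3: p=2, d=28, C=10, tardiness=max(0,10-28)=0
Total tardiness = 0

0


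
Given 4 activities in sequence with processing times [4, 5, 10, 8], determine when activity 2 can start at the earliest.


Activity 2 starts after activities 1 through 1 complete.
Predecessor durations: [4]
ES = 4 = 4

4


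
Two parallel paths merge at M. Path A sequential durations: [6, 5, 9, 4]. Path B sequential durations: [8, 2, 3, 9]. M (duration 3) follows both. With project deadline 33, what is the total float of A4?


Forward pass: ES(A4) = sum of predecessors on chain A = 20
EF = ES + duration = 20 + 4 = 24
Backward pass: LF(M) = deadline = 33; LS(M) = 33 - 3 = 30
LF(A4) = LS(M) - sum(successors on chain A) = 30 - 0 = 30
LS = LF - duration = 30 - 4 = 26
Total float = LS - ES = 26 - 20 = 6

6


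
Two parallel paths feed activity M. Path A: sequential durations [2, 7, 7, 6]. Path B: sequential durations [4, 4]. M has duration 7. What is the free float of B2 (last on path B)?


ES(B2) = sum of predecessors on chain B = 4
EF(B2) = ES + duration = 4 + 4 = 8
Successor of B2 is M. ES(M) = max(sum(A), sum(B)) = max(22, 8) = 22
Free float = ES(successor) - EF(current) = 22 - 8 = 14

14


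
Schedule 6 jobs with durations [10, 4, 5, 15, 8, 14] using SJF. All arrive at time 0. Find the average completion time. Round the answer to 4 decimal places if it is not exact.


SJF order (ascending): [4, 5, 8, 10, 14, 15]
Completion times:
  Job 1: burst=4, C=4
  Job 2: burst=5, C=9
  Job 3: burst=8, C=17
  Job 4: burst=10, C=27
  Job 5: burst=14, C=41
  Job 6: burst=15, C=56
Average completion = 154/6 = 25.6667

25.6667


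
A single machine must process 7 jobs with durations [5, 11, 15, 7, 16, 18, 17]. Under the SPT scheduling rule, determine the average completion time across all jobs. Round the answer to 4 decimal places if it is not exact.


Sort jobs by processing time (SPT order): [5, 7, 11, 15, 16, 17, 18]
Compute completion times sequentially:
  Job 1: processing = 5, completes at 5
  Job 2: processing = 7, completes at 12
  Job 3: processing = 11, completes at 23
  Job 4: processing = 15, completes at 38
  Job 5: processing = 16, completes at 54
  Job 6: processing = 17, completes at 71
  Job 7: processing = 18, completes at 89
Sum of completion times = 292
Average completion time = 292/7 = 41.7143

41.7143


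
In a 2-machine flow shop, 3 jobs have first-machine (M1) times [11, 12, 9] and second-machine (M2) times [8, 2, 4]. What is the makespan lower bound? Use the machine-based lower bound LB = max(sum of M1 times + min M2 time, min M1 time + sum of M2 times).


LB1 = sum(M1 times) + min(M2 times) = 32 + 2 = 34
LB2 = min(M1 times) + sum(M2 times) = 9 + 14 = 23
Lower bound = max(LB1, LB2) = max(34, 23) = 34

34


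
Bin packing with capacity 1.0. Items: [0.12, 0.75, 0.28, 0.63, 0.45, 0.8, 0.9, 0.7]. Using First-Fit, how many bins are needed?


Place items sequentially using First-Fit:
  Item 0.12 -> new Bin 1
  Item 0.75 -> Bin 1 (now 0.87)
  Item 0.28 -> new Bin 2
  Item 0.63 -> Bin 2 (now 0.91)
  Item 0.45 -> new Bin 3
  Item 0.8 -> new Bin 4
  Item 0.9 -> new Bin 5
  Item 0.7 -> new Bin 6
Total bins used = 6

6


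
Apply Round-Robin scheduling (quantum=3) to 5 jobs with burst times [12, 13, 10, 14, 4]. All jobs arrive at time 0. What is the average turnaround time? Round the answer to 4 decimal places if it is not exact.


Time quantum = 3
Execution trace:
  J1 runs 3 units, time = 3
  J2 runs 3 units, time = 6
  J3 runs 3 units, time = 9
  J4 runs 3 units, time = 12
  J5 runs 3 units, time = 15
  J1 runs 3 units, time = 18
  J2 runs 3 units, time = 21
  J3 runs 3 units, time = 24
  J4 runs 3 units, time = 27
  J5 runs 1 units, time = 28
  J1 runs 3 units, time = 31
  J2 runs 3 units, time = 34
  J3 runs 3 units, time = 37
  J4 runs 3 units, time = 40
  J1 runs 3 units, time = 43
  J2 runs 3 units, time = 46
  J3 runs 1 units, time = 47
  J4 runs 3 units, time = 50
  J2 runs 1 units, time = 51
  J4 runs 2 units, time = 53
Finish times: [43, 51, 47, 53, 28]
Average turnaround = 222/5 = 44.4

44.4


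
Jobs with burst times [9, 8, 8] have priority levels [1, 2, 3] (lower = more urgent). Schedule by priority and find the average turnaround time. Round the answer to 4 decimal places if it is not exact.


Sort by priority (ascending = highest first):
Order: [(1, 9), (2, 8), (3, 8)]
Completion times:
  Priority 1, burst=9, C=9
  Priority 2, burst=8, C=17
  Priority 3, burst=8, C=25
Average turnaround = 51/3 = 17.0

17.0


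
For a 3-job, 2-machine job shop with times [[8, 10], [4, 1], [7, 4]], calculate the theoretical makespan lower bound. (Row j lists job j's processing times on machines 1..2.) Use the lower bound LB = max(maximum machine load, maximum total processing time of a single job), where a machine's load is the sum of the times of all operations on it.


Machine loads:
  Machine 1: 8 + 4 + 7 = 19
  Machine 2: 10 + 1 + 4 = 15
Max machine load = 19
Job totals:
  Job 1: 18
  Job 2: 5
  Job 3: 11
Max job total = 18
Lower bound = max(19, 18) = 19

19


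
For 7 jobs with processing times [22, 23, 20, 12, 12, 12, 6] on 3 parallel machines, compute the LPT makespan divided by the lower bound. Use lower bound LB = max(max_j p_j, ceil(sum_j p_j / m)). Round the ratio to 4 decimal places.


LPT order: [23, 22, 20, 12, 12, 12, 6]
Machine loads after assignment: [35, 34, 38]
LPT makespan = 38
Lower bound = max(max_job, ceil(total/3)) = max(23, 36) = 36
Ratio = 38 / 36 = 1.0556

1.0556


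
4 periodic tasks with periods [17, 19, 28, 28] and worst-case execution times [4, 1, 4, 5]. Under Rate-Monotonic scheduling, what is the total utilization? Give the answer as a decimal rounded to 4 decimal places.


Compute individual utilizations (exact fractions):
  Task 1: C/T = 4/17 (approx. 0.2353)
  Task 2: C/T = 1/19 (approx. 0.0526)
  Task 3: C/T = 4/28 = 1/7 (approx. 0.1429)
  Task 4: C/T = 5/28 (approx. 0.1786)
Total utilization U = 4/17 + 1/19 + 1/7 + 5/28 = 5511/9044
Rounded to 4 decimal places: U = 0.6094
RM (Liu & Layland) bound for 4 tasks = 0.756828; compare with U = 5511/9044 (approx. 0.609354)
U <= bound, so schedulable by RM sufficient condition.

0.6094


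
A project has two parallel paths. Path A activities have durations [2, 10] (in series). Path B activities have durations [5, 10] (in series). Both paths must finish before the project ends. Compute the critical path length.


Path A total = 2 + 10 = 12
Path B total = 5 + 10 = 15
Critical path = longest path = max(12, 15) = 15

15


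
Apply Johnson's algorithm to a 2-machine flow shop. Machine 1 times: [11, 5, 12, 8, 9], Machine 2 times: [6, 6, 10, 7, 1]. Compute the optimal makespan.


Apply Johnson's rule:
  Group 1 (a <= b): [(2, 5, 6)]
  Group 2 (a > b): [(3, 12, 10), (4, 8, 7), (1, 11, 6), (5, 9, 1)]
Optimal job order: [2, 3, 4, 1, 5]
Schedule:
  Job 2: M1 done at 5, M2 done at 11
  Job 3: M1 done at 17, M2 done at 27
  Job 4: M1 done at 25, M2 done at 34
  Job 1: M1 done at 36, M2 done at 42
  Job 5: M1 done at 45, M2 done at 46
Makespan = 46

46


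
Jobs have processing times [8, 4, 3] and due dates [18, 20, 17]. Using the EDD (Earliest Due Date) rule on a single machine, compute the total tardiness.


Sort by due date (EDD order): [(3, 17), (8, 18), (4, 20)]
Compute completion times and tardiness:
  Job 1: p=3, d=17, C=3, tardiness=max(0,3-17)=0
  Job 2: p=8, d=18, C=11, tardiness=max(0,11-18)=0
  Job 3: p=4, d=20, C=15, tardiness=max(0,15-20)=0
Total tardiness = 0

0


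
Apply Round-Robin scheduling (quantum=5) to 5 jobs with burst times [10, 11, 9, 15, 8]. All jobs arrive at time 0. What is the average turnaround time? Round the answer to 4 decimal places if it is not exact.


Time quantum = 5
Execution trace:
  J1 runs 5 units, time = 5
  J2 runs 5 units, time = 10
  J3 runs 5 units, time = 15
  J4 runs 5 units, time = 20
  J5 runs 5 units, time = 25
  J1 runs 5 units, time = 30
  J2 runs 5 units, time = 35
  J3 runs 4 units, time = 39
  J4 runs 5 units, time = 44
  J5 runs 3 units, time = 47
  J2 runs 1 units, time = 48
  J4 runs 5 units, time = 53
Finish times: [30, 48, 39, 53, 47]
Average turnaround = 217/5 = 43.4

43.4


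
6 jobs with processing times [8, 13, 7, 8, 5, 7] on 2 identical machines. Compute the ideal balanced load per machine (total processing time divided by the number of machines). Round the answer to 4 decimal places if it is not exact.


Total processing time = 8 + 13 + 7 + 8 + 5 + 7 = 48
Number of machines = 2
Ideal balanced load = 48 / 2 = 24.0

24.0


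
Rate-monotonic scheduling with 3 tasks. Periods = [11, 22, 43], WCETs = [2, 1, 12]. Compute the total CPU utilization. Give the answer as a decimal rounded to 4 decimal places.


Compute individual utilizations (exact fractions):
  Task 1: C/T = 2/11 (approx. 0.1818)
  Task 2: C/T = 1/22 (approx. 0.0455)
  Task 3: C/T = 12/43 (approx. 0.2791)
Total utilization U = 2/11 + 1/22 + 12/43 = 479/946
Rounded to 4 decimal places: U = 0.5063
RM (Liu & Layland) bound for 3 tasks = 0.779763; compare with U = 479/946 (approx. 0.506342)
U <= bound, so schedulable by RM sufficient condition.

0.5063


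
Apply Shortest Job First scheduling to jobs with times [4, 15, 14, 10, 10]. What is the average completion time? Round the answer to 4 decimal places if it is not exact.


SJF order (ascending): [4, 10, 10, 14, 15]
Completion times:
  Job 1: burst=4, C=4
  Job 2: burst=10, C=14
  Job 3: burst=10, C=24
  Job 4: burst=14, C=38
  Job 5: burst=15, C=53
Average completion = 133/5 = 26.6

26.6


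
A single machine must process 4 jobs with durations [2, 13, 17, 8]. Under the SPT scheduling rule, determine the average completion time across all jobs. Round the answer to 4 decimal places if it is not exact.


Sort jobs by processing time (SPT order): [2, 8, 13, 17]
Compute completion times sequentially:
  Job 1: processing = 2, completes at 2
  Job 2: processing = 8, completes at 10
  Job 3: processing = 13, completes at 23
  Job 4: processing = 17, completes at 40
Sum of completion times = 75
Average completion time = 75/4 = 18.75

18.75


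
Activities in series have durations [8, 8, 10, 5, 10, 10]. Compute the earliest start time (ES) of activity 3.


Activity 3 starts after activities 1 through 2 complete.
Predecessor durations: [8, 8]
ES = 8 + 8 = 16

16


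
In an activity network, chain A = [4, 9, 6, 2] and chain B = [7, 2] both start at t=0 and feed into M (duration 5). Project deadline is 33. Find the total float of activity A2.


Forward pass: ES(A2) = sum of predecessors on chain A = 4
EF = ES + duration = 4 + 9 = 13
Backward pass: LF(M) = deadline = 33; LS(M) = 33 - 5 = 28
LF(A2) = LS(M) - sum(successors on chain A) = 28 - 8 = 20
LS = LF - duration = 20 - 9 = 11
Total float = LS - ES = 11 - 4 = 7

7


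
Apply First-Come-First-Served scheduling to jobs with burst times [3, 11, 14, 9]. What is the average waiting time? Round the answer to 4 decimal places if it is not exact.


FCFS order (as given): [3, 11, 14, 9]
Waiting times:
  Job 1: wait = 0
  Job 2: wait = 3
  Job 3: wait = 14
  Job 4: wait = 28
Sum of waiting times = 45
Average waiting time = 45/4 = 11.25

11.25


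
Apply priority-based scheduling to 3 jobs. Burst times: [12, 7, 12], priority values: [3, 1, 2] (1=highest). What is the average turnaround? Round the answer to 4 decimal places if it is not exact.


Sort by priority (ascending = highest first):
Order: [(1, 7), (2, 12), (3, 12)]
Completion times:
  Priority 1, burst=7, C=7
  Priority 2, burst=12, C=19
  Priority 3, burst=12, C=31
Average turnaround = 57/3 = 19.0

19.0


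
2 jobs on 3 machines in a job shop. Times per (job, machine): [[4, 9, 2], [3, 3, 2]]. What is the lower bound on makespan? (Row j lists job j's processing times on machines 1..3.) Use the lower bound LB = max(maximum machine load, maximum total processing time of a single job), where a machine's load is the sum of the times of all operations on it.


Machine loads:
  Machine 1: 4 + 3 = 7
  Machine 2: 9 + 3 = 12
  Machine 3: 2 + 2 = 4
Max machine load = 12
Job totals:
  Job 1: 15
  Job 2: 8
Max job total = 15
Lower bound = max(12, 15) = 15

15


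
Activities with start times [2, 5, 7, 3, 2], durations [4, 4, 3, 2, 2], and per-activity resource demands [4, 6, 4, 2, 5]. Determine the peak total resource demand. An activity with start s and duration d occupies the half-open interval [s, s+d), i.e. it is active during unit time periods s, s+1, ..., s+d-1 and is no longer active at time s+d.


Each activity i is active on [start_i, start_i + duration_i).
Compute total resource usage per time slot:
  t=0: active resources = [], total = 0
  t=1: active resources = [], total = 0
  t=2: active resources = [4, 5], total = 9
  t=3: active resources = [4, 2, 5], total = 11
  t=4: active resources = [4, 2], total = 6
  t=5: active resources = [4, 6], total = 10
  t=6: active resources = [6], total = 6
  t=7: active resources = [6, 4], total = 10
  t=8: active resources = [6, 4], total = 10
  t=9: active resources = [4], total = 4
Peak resource demand = 11

11


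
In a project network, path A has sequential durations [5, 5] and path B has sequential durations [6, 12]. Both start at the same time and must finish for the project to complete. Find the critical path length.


Path A total = 5 + 5 = 10
Path B total = 6 + 12 = 18
Critical path = longest path = max(10, 18) = 18

18


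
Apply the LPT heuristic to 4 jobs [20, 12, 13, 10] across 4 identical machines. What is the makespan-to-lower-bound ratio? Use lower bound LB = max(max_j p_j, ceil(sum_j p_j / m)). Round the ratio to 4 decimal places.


LPT order: [20, 13, 12, 10]
Machine loads after assignment: [20, 13, 12, 10]
LPT makespan = 20
Lower bound = max(max_job, ceil(total/4)) = max(20, 14) = 20
Ratio = 20 / 20 = 1.0

1.0
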